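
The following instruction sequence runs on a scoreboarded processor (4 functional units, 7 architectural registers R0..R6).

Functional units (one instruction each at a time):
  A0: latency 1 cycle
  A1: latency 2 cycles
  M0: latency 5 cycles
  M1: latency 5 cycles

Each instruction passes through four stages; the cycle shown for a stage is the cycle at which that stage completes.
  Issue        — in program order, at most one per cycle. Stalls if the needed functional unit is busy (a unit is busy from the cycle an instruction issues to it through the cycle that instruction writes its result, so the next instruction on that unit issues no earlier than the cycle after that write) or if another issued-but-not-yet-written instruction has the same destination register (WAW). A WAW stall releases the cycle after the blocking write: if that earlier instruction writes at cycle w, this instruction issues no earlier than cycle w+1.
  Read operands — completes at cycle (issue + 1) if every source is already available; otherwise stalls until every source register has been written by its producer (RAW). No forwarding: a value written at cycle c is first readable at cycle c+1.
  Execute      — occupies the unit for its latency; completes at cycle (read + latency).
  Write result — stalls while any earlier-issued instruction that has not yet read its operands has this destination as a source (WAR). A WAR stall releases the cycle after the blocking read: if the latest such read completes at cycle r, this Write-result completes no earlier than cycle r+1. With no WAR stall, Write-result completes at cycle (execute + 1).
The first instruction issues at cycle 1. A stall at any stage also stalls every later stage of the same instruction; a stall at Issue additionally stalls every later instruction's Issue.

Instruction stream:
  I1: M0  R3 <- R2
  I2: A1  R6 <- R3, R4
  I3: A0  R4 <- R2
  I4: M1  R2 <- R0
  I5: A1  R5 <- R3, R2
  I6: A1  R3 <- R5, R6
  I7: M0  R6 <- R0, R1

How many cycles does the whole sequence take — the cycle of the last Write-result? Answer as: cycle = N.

cycle = 26

[I1] 1/2/7/8
[I2] 2/9/11/12  (RAW R3: wait I1 write@8)
[I3] 3/4/5/10  (WAR R4: wait I2 read@9)
[I4] 4/5/10/11
[I5] 13/14/16/17  (struct: A1 busy until I2 writes@12)
[I6] 18/19/21/22  (struct: A1 busy until I5 writes@17)
[I7] 19/20/25/26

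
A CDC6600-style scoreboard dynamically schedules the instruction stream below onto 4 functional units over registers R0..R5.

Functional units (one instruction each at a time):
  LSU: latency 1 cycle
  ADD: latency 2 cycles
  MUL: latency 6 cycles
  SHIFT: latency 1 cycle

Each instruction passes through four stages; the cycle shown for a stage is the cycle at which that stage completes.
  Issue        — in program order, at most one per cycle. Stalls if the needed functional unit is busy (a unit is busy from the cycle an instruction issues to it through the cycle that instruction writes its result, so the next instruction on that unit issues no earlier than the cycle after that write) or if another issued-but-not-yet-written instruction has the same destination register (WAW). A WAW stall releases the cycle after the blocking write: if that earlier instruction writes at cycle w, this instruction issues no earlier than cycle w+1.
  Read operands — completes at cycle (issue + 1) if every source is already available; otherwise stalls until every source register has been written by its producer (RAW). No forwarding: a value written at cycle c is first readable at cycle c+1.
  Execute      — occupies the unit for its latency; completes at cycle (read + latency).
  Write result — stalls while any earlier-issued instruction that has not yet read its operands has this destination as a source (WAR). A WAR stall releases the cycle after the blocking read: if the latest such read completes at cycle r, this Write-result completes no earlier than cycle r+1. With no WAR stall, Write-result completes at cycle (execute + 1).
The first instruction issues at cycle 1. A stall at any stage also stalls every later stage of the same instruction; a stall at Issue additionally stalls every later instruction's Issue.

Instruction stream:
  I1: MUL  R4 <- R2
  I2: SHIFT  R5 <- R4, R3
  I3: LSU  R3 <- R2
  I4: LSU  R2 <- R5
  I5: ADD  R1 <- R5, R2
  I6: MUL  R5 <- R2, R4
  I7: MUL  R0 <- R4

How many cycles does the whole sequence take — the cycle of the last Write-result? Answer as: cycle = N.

I1 -> (1, 2, 8, 9)
I2 -> (2, 10, 11, 12)  // RAW R4: wait I1 write@9
I3 -> (3, 4, 5, 11)  // WAR R3: wait I2 read@10
I4 -> (12, 13, 14, 15)  // struct: LSU busy until I3 writes@11
I5 -> (13, 16, 18, 19)  // RAW R2: wait I4 write@15
I6 -> (14, 16, 22, 23)  // RAW R2: wait I4 write@15
I7 -> (24, 25, 31, 32)  // struct: MUL busy until I6 writes@23

cycle = 32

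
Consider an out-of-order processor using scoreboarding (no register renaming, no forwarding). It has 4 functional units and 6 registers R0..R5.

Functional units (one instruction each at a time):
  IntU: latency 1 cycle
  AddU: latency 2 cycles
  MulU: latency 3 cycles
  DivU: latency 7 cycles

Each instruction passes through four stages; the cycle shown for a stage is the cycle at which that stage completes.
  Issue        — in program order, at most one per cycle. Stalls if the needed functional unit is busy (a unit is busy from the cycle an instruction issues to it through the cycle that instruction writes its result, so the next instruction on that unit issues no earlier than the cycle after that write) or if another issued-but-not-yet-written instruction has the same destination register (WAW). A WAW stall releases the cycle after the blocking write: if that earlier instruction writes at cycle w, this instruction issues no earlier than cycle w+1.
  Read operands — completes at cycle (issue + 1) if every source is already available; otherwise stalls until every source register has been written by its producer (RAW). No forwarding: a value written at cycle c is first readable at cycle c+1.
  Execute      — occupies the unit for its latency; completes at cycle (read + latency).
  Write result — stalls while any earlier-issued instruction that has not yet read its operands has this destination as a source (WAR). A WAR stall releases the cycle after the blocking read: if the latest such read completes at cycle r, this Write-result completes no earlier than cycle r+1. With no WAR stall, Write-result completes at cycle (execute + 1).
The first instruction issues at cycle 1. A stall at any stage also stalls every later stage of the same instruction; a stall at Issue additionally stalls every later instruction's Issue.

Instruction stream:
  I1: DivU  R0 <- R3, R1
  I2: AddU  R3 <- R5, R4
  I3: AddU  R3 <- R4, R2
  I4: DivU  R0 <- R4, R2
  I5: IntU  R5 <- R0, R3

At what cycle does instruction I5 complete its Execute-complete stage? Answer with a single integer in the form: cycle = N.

c1: I1 issues→DivU
c2: I1 reads · I2 issues→AddU
c3: I2 reads
c5: I2 exec-done
c6: I2 writes R3
c7: I3 issues→AddU
c8: I3 reads
c9: I1 exec-done
c10: I1 writes R0 · I3 exec-done
c11: I3 writes R3 · I4 issues→DivU
c12: I4 reads · I5 issues→IntU
c19: I4 exec-done
c20: I4 writes R0
c21: I5 reads
c22: I5 exec-done
c23: I5 writes R5

cycle = 22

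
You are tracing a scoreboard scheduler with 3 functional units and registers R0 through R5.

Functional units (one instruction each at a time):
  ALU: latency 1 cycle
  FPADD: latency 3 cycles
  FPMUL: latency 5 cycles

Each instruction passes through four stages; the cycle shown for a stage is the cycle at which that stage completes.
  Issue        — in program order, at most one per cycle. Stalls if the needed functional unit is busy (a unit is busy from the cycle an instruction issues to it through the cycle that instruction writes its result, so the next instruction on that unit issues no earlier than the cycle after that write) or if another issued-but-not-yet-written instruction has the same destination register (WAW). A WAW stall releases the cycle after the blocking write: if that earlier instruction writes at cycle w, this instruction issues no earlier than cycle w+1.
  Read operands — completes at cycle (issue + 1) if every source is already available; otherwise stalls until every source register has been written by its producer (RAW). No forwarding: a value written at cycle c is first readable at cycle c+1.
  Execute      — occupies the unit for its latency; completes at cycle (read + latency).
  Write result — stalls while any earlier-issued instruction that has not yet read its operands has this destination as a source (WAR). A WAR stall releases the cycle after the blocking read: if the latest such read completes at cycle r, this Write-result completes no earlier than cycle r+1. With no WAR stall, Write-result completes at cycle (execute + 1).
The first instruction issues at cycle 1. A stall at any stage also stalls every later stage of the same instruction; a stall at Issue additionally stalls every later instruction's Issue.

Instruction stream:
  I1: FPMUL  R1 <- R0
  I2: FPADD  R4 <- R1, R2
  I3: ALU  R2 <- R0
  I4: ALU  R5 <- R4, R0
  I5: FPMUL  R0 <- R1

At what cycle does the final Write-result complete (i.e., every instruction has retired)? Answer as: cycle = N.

cycle = 19

[I1] 1/2/7/8
[I2] 2/9/12/13  (RAW R1: wait I1 write@8)
[I3] 3/4/5/10  (WAR R2: wait I2 read@9)
[I4] 11/14/15/16  (struct: ALU busy until I3 writes@10; RAW R4: wait I2 write@13)
[I5] 12/13/18/19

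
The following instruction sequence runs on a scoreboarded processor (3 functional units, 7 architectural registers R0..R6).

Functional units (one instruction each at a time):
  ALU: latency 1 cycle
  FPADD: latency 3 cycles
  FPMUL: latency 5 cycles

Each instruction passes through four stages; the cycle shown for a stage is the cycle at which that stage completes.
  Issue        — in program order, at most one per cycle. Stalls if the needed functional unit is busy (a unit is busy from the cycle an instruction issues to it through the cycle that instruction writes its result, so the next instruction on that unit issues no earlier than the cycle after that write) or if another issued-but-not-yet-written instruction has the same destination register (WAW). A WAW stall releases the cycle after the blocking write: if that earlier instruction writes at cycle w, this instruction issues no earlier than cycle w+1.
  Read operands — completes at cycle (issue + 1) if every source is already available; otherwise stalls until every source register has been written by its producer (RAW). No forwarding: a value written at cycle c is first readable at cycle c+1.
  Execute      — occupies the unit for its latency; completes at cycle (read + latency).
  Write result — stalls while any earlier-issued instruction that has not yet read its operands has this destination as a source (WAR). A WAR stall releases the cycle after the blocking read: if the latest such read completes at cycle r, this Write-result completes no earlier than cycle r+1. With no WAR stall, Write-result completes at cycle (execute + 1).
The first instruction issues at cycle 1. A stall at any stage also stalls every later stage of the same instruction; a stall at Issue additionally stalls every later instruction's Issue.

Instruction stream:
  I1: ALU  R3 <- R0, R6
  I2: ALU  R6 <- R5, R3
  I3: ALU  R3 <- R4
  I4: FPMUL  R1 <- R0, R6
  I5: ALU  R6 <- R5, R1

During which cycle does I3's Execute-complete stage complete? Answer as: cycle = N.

cycle = 11

[I1] 1/2/3/4
[I2] 5/6/7/8  (struct: ALU busy until I1 writes@4)
[I3] 9/10/11/12  (struct: ALU busy until I2 writes@8)
[I4] 10/11/16/17
[I5] 13/18/19/20  (struct: ALU busy until I3 writes@12; RAW R1: wait I4 write@17)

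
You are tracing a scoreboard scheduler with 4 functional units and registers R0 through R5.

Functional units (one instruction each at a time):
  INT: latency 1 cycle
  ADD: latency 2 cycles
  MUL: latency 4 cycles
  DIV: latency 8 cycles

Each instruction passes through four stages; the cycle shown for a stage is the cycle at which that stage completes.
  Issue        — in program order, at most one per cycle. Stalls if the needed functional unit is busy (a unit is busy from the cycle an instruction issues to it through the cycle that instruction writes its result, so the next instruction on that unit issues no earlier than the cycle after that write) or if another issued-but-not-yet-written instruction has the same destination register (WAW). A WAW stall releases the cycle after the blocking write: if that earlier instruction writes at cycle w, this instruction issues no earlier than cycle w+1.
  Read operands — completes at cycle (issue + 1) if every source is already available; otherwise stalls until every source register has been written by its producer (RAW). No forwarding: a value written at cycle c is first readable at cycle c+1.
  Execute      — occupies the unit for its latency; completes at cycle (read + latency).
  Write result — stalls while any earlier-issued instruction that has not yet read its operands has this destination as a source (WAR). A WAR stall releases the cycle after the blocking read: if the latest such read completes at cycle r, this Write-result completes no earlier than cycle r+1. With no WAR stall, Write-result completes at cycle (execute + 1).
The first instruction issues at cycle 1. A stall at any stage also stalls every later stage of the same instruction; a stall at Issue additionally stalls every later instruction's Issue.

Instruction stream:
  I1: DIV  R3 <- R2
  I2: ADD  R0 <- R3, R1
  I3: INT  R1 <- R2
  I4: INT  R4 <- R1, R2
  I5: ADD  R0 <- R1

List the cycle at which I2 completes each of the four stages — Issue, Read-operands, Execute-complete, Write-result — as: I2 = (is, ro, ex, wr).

I1: IS=1 RO=2 EX=10 WR=11
I2: IS=2 RO=12 EX=14 WR=15  [RAW R3: wait I1 write@11]
I3: IS=3 RO=4 EX=5 WR=13  [WAR R1: wait I2 read@12]
I4: IS=14 RO=15 EX=16 WR=17  [struct: INT busy until I3 writes@13]
I5: IS=16 RO=17 EX=19 WR=20  [struct: ADD busy until I2 writes@15]

I2 = (2, 12, 14, 15)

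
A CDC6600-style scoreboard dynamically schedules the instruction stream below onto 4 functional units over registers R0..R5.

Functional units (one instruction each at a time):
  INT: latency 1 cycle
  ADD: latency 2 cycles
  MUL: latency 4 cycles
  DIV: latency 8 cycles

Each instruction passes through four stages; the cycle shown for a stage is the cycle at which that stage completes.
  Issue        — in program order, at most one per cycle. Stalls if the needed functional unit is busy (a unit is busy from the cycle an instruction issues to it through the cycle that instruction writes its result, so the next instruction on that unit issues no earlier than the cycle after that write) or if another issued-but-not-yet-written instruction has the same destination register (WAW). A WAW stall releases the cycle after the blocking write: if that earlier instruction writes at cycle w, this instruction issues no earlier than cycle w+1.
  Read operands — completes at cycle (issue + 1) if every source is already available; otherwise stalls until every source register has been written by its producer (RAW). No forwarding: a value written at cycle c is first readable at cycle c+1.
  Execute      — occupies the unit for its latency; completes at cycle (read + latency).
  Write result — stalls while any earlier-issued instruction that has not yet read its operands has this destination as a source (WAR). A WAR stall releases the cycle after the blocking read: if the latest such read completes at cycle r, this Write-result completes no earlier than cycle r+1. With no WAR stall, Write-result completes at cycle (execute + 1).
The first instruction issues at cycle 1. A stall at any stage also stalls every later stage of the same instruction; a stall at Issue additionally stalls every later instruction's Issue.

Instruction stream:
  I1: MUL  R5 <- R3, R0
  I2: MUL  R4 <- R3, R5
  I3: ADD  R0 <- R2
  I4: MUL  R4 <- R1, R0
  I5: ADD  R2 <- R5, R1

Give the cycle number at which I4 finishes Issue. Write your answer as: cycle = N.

cycle = 15

c1: issue I1 (MUL)
c2: I1 read-ops
c6: I1 finished on MUL
c7: I1→R5
c8: issue I2 (MUL)
c9: I2 read-ops | issue I3 (ADD)
c10: I3 read-ops
c12: I3 finished on ADD
c13: I2 finished on MUL | I3→R0
c14: I2→R4
c15: issue I4 (MUL)
c16: I4 read-ops | issue I5 (ADD)
c17: I5 read-ops
c19: I5 finished on ADD
c20: I4 finished on MUL | I5→R2
c21: I4→R4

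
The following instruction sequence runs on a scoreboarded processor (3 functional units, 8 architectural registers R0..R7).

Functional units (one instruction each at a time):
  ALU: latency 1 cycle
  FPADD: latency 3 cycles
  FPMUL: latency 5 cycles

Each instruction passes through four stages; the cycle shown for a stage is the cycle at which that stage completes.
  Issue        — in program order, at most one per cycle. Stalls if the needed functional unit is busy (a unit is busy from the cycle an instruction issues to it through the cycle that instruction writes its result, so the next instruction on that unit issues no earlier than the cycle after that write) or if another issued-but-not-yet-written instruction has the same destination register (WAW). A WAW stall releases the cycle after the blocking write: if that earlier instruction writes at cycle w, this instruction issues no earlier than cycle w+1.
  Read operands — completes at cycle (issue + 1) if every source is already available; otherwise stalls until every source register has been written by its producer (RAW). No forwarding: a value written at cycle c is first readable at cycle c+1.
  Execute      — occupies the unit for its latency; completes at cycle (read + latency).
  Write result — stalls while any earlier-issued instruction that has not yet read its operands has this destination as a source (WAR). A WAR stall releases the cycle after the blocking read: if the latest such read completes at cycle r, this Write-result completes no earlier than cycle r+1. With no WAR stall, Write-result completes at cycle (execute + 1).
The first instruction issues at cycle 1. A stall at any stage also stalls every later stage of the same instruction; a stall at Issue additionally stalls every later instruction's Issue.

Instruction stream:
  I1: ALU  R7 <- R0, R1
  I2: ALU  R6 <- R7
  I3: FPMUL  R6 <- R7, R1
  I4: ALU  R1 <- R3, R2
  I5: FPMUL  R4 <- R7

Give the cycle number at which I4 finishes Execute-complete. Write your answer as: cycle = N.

1) issue 1, read 2, done 3, write 4
2) issue 5, read 6, done 7, write 8  <struct: ALU busy until I1 writes@4>
3) issue 9, read 10, done 15, write 16  <WAW R6: wait I2 write@8>
4) issue 10, read 11, done 12, write 13
5) issue 17, read 18, done 23, write 24  <struct: FPMUL busy until I3 writes@16>

cycle = 12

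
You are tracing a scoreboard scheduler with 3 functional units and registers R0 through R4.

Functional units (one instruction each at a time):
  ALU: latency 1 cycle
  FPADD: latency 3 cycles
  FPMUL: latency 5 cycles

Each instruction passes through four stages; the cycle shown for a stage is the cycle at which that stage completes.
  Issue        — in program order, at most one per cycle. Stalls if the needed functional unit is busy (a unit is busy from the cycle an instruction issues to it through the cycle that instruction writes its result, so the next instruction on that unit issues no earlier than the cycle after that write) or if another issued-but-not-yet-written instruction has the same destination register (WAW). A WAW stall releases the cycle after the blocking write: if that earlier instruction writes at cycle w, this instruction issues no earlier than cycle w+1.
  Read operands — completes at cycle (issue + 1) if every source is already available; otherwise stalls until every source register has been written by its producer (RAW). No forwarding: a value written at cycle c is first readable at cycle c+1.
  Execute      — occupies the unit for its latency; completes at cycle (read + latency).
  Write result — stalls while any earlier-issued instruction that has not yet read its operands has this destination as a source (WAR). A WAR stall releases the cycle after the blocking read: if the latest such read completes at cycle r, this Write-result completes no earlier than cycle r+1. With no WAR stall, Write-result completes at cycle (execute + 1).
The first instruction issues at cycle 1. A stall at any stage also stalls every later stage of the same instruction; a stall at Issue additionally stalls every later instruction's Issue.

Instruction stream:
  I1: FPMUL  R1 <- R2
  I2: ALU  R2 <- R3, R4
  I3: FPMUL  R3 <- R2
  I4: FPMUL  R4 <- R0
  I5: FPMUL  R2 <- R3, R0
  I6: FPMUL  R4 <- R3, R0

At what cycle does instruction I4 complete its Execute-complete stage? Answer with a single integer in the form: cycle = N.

  I1 | 1 | 2 | 7 | 8
  I2 | 2 | 3 | 4 | 5
  I3 | 9 | 10 | 15 | 16   struct: FPMUL busy until I1 writes@8
  I4 | 17 | 18 | 23 | 24   struct: FPMUL busy until I3 writes@16
  I5 | 25 | 26 | 31 | 32   struct: FPMUL busy until I4 writes@24
  I6 | 33 | 34 | 39 | 40   struct: FPMUL busy until I5 writes@32

cycle = 23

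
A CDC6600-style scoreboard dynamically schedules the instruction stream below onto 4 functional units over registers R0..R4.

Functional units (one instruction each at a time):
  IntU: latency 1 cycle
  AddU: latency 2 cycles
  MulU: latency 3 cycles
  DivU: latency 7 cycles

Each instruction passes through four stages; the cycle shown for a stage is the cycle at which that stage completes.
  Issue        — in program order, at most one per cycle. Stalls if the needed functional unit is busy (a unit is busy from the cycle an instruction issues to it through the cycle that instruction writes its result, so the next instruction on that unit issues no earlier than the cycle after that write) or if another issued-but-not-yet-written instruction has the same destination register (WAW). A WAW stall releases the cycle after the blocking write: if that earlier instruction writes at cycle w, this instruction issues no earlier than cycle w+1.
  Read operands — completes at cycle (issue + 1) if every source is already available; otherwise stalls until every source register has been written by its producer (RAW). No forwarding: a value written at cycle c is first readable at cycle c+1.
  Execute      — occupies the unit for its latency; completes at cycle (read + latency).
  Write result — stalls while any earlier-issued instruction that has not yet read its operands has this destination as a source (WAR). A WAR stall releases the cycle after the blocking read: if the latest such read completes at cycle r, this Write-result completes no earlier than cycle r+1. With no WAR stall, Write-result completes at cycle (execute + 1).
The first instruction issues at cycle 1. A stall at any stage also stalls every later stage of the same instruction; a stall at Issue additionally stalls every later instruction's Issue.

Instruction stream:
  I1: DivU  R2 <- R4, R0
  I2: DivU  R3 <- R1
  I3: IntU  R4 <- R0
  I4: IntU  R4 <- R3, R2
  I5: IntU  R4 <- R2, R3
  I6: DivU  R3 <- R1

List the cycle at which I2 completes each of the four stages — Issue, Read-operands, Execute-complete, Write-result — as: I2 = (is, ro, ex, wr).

I2 = (11, 12, 19, 20)

  I1 | 1 | 2 | 9 | 10
  I2 | 11 | 12 | 19 | 20   struct: DivU busy until I1 writes@10
  I3 | 12 | 13 | 14 | 15
  I4 | 16 | 21 | 22 | 23   struct: IntU busy until I3 writes@15 · RAW R3: wait I2 write@20
  I5 | 24 | 25 | 26 | 27   struct: IntU busy until I4 writes@23
  I6 | 25 | 26 | 33 | 34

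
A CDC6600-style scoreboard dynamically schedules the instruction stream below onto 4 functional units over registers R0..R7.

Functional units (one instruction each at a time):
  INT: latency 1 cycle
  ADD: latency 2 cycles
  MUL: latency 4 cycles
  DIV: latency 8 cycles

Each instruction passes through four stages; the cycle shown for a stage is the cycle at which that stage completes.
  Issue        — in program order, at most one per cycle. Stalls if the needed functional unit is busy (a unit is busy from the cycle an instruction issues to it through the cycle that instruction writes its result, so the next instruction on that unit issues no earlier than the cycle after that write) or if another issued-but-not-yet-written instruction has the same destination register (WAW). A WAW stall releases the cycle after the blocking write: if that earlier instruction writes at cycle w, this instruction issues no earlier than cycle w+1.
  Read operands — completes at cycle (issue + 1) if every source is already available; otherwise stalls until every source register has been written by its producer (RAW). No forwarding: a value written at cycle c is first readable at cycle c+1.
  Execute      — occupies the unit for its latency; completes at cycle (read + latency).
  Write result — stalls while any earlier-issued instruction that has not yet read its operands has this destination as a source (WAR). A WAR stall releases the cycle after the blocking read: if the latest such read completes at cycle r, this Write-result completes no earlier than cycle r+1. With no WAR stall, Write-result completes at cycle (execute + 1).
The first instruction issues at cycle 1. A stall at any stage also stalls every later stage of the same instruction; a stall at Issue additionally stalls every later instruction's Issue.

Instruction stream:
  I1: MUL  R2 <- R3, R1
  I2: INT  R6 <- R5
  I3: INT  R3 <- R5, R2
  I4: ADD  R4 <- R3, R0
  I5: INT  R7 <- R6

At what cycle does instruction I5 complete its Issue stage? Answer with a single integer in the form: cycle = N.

I1  is:1  ro:2  ex:6  wr:7
I2  is:2  ro:3  ex:4  wr:5
I3  is:6  ro:8  ex:9  wr:10  — struct: INT busy until I2 writes@5, RAW R2: wait I1 write@7
I4  is:7  ro:11  ex:13  wr:14  — RAW R3: wait I3 write@10
I5  is:11  ro:12  ex:13  wr:14  — struct: INT busy until I3 writes@10

cycle = 11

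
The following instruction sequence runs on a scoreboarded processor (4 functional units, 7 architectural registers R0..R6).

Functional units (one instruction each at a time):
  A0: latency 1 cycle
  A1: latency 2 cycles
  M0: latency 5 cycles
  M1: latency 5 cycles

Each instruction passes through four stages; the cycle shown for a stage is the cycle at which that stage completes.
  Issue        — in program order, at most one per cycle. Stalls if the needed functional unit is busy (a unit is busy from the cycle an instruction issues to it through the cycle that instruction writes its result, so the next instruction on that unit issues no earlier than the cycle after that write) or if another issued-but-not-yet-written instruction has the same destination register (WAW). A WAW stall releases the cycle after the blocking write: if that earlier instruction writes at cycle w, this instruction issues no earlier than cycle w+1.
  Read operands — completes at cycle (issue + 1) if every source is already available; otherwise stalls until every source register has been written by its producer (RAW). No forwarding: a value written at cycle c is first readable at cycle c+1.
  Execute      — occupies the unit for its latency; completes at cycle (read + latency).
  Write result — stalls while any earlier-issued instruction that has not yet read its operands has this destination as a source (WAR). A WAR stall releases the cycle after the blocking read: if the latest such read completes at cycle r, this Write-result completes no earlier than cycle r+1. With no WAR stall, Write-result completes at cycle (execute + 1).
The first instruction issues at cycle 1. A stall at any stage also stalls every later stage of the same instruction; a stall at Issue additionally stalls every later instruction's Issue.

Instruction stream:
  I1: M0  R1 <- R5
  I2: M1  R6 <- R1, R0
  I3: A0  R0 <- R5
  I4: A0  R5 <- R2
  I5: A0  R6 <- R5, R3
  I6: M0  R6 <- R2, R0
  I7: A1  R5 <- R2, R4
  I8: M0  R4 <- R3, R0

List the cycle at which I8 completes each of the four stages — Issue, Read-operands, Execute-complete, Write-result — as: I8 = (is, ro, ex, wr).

I8 = (28, 29, 34, 35)

c1: issue I1 (M0)
c2: I1 read-ops, issue I2 (M1)
c3: issue I3 (A0)
c4: I3 read-ops
c5: I3 finished on A0
c7: I1 finished on M0
c8: I1→R1
c9: I2 read-ops
c10: I3→R0
c11: issue I4 (A0)
c12: I4 read-ops
c13: I4 finished on A0
c14: I2 finished on M1, I4→R5
c15: I2→R6
c16: issue I5 (A0)
c17: I5 read-ops
c18: I5 finished on A0
c19: I5→R6
c20: issue I6 (M0)
c21: I6 read-ops, issue I7 (A1)
c22: I7 read-ops
c24: I7 finished on A1
c25: I7→R5
c26: I6 finished on M0
c27: I6→R6
c28: issue I8 (M0)
c29: I8 read-ops
c34: I8 finished on M0
c35: I8→R4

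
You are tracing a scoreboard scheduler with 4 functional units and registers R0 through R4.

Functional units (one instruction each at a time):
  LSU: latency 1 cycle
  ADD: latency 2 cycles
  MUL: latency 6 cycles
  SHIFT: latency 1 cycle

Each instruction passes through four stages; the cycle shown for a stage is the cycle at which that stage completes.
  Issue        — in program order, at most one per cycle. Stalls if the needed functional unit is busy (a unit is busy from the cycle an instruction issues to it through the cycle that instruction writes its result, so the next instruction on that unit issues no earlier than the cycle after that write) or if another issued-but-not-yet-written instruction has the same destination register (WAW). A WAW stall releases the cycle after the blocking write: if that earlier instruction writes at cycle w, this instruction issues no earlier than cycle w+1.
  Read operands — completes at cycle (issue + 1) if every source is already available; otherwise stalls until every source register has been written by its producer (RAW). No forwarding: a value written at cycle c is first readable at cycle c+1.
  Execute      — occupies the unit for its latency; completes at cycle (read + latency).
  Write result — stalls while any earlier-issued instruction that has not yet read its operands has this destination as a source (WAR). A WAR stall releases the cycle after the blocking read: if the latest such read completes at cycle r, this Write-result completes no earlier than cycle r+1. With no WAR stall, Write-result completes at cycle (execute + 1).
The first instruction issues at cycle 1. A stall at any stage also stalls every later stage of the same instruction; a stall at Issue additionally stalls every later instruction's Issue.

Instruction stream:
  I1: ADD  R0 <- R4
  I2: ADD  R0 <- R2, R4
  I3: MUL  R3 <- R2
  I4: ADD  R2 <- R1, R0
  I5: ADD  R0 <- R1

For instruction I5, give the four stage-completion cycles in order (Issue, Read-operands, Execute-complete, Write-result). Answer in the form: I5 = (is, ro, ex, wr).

I5 = (16, 17, 19, 20)

[1] issue I1 (ADD)
[2] I1 read-ops
[4] I1 finished on ADD
[5] I1→R0
[6] issue I2 (ADD)
[7] I2 read-ops, issue I3 (MUL)
[8] I3 read-ops
[9] I2 finished on ADD
[10] I2→R0
[11] issue I4 (ADD)
[12] I4 read-ops
[14] I3 finished on MUL, I4 finished on ADD
[15] I3→R3, I4→R2
[16] issue I5 (ADD)
[17] I5 read-ops
[19] I5 finished on ADD
[20] I5→R0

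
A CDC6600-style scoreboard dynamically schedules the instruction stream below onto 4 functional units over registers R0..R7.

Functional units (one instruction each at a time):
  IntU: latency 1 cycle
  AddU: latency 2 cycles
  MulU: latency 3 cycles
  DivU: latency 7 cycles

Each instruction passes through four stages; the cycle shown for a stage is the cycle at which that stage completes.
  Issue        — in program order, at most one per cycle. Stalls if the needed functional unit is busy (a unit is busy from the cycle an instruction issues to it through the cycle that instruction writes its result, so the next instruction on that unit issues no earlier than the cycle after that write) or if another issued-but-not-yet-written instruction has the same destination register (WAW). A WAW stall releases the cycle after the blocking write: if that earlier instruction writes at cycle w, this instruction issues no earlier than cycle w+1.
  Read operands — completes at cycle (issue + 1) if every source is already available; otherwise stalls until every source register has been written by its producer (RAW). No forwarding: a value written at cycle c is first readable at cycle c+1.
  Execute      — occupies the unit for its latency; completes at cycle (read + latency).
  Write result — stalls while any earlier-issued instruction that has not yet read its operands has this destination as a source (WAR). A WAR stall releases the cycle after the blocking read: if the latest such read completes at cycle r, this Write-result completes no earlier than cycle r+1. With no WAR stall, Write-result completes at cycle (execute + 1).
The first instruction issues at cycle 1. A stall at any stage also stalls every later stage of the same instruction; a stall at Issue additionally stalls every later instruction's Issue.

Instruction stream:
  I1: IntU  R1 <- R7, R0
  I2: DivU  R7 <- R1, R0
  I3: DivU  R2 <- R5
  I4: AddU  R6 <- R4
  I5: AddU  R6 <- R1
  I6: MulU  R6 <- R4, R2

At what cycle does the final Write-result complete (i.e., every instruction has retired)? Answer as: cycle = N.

cycle = 30

I1: IS=1 RO=2 EX=3 WR=4
I2: IS=2 RO=5 EX=12 WR=13  [RAW R1: wait I1 write@4]
I3: IS=14 RO=15 EX=22 WR=23  [struct: DivU busy until I2 writes@13]
I4: IS=15 RO=16 EX=18 WR=19
I5: IS=20 RO=21 EX=23 WR=24  [struct: AddU busy until I4 writes@19]
I6: IS=25 RO=26 EX=29 WR=30  [WAW R6: wait I5 write@24]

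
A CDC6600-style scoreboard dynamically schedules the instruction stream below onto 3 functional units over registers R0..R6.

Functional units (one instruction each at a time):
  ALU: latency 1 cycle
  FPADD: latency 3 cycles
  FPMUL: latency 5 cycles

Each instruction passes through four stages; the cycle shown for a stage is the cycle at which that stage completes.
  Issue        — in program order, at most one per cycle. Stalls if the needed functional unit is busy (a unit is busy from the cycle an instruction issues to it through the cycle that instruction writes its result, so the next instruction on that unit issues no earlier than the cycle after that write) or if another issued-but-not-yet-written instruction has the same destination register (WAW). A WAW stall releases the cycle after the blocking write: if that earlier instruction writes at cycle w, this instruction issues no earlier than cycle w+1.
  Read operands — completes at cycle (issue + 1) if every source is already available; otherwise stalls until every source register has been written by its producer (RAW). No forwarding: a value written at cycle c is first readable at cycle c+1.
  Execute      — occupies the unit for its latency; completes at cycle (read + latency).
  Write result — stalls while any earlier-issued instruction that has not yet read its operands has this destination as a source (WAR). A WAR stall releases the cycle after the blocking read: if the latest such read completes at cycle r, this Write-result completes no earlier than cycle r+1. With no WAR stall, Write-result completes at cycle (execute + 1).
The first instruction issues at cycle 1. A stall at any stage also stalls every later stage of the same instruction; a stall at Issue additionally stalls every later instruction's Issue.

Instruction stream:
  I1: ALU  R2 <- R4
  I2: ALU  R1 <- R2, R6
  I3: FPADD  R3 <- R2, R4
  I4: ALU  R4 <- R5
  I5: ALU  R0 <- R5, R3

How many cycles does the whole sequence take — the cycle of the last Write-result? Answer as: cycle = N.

cycle = 16

c1: issue I1 (ALU)
c2: I1 read-ops
c3: I1 finished on ALU
c4: I1→R2
c5: issue I2 (ALU)
c6: I2 read-ops, issue I3 (FPADD)
c7: I2 finished on ALU, I3 read-ops
c8: I2→R1
c9: issue I4 (ALU)
c10: I3 finished on FPADD, I4 read-ops
c11: I3→R3, I4 finished on ALU
c12: I4→R4
c13: issue I5 (ALU)
c14: I5 read-ops
c15: I5 finished on ALU
c16: I5→R0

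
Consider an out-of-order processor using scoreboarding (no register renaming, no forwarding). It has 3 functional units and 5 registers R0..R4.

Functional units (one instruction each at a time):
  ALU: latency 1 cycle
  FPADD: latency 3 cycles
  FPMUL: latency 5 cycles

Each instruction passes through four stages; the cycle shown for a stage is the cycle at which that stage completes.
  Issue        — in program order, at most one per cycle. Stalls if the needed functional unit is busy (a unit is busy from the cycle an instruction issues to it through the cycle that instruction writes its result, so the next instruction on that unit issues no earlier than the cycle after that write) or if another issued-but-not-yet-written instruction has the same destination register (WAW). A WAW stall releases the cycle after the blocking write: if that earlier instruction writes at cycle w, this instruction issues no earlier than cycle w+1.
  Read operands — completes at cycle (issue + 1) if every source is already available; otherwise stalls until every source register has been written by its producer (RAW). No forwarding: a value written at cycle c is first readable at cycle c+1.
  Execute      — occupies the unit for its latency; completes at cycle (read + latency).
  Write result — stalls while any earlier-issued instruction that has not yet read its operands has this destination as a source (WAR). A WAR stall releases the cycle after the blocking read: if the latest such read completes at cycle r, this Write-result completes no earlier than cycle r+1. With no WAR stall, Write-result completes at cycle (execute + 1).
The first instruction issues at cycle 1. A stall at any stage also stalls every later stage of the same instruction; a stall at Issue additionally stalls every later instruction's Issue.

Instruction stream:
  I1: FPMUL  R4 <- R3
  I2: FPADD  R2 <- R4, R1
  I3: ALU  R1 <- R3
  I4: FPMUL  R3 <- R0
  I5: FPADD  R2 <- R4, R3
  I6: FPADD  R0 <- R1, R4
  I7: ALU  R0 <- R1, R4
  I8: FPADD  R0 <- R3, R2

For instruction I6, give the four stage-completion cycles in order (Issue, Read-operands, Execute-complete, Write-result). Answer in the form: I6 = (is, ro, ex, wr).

I6 = (22, 23, 26, 27)

cycle 1: I1 issues→FPMUL
cycle 2: I1 reads · I2 issues→FPADD
cycle 3: I3 issues→ALU
cycle 4: I3 reads
cycle 5: I3 exec-done
cycle 7: I1 exec-done
cycle 8: I1 writes R4
cycle 9: I2 reads · I4 issues→FPMUL
cycle 10: I3 writes R1 · I4 reads
cycle 12: I2 exec-done
cycle 13: I2 writes R2
cycle 14: I5 issues→FPADD
cycle 15: I4 exec-done
cycle 16: I4 writes R3
cycle 17: I5 reads
cycle 20: I5 exec-done
cycle 21: I5 writes R2
cycle 22: I6 issues→FPADD
cycle 23: I6 reads
cycle 26: I6 exec-done
cycle 27: I6 writes R0
cycle 28: I7 issues→ALU
cycle 29: I7 reads
cycle 30: I7 exec-done
cycle 31: I7 writes R0
cycle 32: I8 issues→FPADD
cycle 33: I8 reads
cycle 36: I8 exec-done
cycle 37: I8 writes R0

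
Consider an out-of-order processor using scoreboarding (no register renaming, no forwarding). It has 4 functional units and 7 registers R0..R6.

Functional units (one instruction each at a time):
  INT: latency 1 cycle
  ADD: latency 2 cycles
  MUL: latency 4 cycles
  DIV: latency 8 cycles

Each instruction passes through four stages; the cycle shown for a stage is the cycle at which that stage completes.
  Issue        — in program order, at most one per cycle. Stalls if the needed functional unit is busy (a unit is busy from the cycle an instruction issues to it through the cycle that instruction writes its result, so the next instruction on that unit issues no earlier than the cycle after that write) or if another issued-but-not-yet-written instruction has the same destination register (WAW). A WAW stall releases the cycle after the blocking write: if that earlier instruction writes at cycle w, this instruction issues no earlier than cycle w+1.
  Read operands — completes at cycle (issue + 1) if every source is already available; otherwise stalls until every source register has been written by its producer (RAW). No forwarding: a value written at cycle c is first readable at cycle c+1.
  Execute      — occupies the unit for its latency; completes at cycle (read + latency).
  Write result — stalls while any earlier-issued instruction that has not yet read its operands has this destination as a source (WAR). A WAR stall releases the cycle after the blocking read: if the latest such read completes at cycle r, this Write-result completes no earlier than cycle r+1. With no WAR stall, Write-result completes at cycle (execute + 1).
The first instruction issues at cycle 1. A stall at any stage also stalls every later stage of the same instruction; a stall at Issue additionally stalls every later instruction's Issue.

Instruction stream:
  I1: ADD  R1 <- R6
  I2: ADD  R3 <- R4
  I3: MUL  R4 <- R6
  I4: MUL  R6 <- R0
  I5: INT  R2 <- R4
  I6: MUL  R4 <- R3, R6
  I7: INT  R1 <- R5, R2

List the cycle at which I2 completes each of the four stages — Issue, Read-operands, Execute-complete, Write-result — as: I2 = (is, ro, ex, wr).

I1 -> (1, 2, 4, 5)
I2 -> (6, 7, 9, 10)  // struct: ADD busy until I1 writes@5
I3 -> (7, 8, 12, 13)
I4 -> (14, 15, 19, 20)  // struct: MUL busy until I3 writes@13
I5 -> (15, 16, 17, 18)
I6 -> (21, 22, 26, 27)  // struct: MUL busy until I4 writes@20
I7 -> (22, 23, 24, 25)

I2 = (6, 7, 9, 10)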